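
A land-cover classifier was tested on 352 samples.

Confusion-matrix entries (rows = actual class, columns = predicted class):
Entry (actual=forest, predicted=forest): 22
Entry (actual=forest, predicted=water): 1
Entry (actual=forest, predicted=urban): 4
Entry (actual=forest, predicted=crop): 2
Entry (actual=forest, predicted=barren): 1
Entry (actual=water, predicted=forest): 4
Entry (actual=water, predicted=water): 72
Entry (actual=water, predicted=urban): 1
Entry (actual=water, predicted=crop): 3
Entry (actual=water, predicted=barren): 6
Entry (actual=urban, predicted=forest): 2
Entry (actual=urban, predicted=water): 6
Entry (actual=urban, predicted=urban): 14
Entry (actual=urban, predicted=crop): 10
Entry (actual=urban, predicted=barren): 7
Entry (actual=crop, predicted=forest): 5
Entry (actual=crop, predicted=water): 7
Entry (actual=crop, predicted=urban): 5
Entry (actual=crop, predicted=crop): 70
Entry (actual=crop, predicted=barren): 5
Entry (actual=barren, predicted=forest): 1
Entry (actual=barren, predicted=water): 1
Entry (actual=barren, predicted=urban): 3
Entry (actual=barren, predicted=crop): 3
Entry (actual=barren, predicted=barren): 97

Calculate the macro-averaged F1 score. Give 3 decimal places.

Per-class F1 score (2·TP/(2·TP+FP+FN)):
  forest: TP=22, FP=4+2+5+1=12, FN=1+4+2+1=8 → 44/64 = 0.6875
  water: TP=72, FP=1+6+7+1=15, FN=4+1+3+6=14 → 144/173 = 0.8324
  urban: TP=14, FP=4+1+5+3=13, FN=2+6+10+7=25 → 28/66 = 0.4242
  crop: TP=70, FP=2+3+10+3=18, FN=5+7+5+5=22 → 140/180 = 0.7778
  barren: TP=97, FP=1+6+7+5=19, FN=1+1+3+3=8 → 194/221 = 0.8778
Macro-F1 score = mean = (0.6875 + 0.8324 + 0.4242 + 0.7778 + 0.8778) / 5 = 0.720

0.720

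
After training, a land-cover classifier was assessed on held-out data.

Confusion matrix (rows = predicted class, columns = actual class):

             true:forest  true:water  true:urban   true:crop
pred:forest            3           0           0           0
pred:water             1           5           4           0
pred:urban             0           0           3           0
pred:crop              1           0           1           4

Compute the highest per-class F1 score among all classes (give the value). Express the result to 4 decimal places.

0.8000

Per-class F1 score (2·TP/(2·TP+FP+FN)):
  forest: TP=3, FP=0+0+0=0, FN=1+0+1=2 → 6/8 = 0.75000
  water: TP=5, FP=1+4+0=5, FN=0+0+0=0 → 10/15 = 0.66667
  urban: TP=3, FP=0+0+0=0, FN=0+4+1=5 → 6/11 = 0.54545
  crop: TP=4, FP=1+0+1=2, FN=0+0+0=0 → 8/10 = 0.80000
Highest is class 'crop' with F1 score = 0.8000.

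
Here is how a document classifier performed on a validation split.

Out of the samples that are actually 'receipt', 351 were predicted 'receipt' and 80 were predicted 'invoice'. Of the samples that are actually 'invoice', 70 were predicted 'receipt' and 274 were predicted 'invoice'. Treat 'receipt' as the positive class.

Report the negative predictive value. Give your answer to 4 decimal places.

0.7740

NPV = TN/(TN+FN) = 274/(274+80) = 0.7740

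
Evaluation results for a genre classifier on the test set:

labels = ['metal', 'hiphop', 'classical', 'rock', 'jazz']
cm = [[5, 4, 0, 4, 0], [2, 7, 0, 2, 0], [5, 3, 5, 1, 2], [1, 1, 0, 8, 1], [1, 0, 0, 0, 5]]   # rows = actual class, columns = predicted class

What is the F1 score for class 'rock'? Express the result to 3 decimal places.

0.615

F1 score = 2·TP/(2·TP+FP+FN).
rock: TP=8, FP=4+2+1+0=7, FN=1+1+0+1=3 → 16/26 = 0.6154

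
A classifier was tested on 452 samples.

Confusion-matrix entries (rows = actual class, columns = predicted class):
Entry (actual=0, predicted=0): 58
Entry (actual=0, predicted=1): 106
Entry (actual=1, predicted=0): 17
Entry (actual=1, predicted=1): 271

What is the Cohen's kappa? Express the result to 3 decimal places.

Observed agreement pₒ = trace/N = 329/452 = 0.7279
Expected agreement pₑ = Σ (rowᵢ·colᵢ)/N² = (164·75 + 288·377)/452² = 0.5916
κ = (pₒ − pₑ)/(1 − pₑ) = (0.7279 − 0.5916)/(1 − 0.5916) = 0.334

0.334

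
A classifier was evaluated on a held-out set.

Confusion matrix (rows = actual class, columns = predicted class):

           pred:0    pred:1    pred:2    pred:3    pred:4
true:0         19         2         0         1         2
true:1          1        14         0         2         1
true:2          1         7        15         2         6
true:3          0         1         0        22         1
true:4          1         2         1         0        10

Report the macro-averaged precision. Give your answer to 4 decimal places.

0.7309

Per-class precision (TP/(TP+FP)):
  0: TP=19, FP=1+1+0+1=3 → 19/22 = 0.86364
  1: TP=14, FP=2+7+1+2=12 → 14/26 = 0.53846
  2: TP=15, FP=0+0+0+1=1 → 15/16 = 0.93750
  3: TP=22, FP=1+2+2+0=5 → 22/27 = 0.81481
  4: TP=10, FP=2+1+6+1=10 → 10/20 = 0.50000
Macro-precision = mean = (0.86364 + 0.53846 + 0.93750 + 0.81481 + 0.50000) / 5 = 0.7309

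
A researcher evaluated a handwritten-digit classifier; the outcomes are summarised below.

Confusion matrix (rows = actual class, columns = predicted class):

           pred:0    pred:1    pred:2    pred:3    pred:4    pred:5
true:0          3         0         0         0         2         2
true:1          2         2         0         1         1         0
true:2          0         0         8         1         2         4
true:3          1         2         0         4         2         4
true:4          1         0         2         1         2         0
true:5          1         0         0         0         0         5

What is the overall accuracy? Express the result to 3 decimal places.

0.453

Accuracy = trace / total = (3+2+8+4+2+5=24) / 53 = 24/53 = 0.453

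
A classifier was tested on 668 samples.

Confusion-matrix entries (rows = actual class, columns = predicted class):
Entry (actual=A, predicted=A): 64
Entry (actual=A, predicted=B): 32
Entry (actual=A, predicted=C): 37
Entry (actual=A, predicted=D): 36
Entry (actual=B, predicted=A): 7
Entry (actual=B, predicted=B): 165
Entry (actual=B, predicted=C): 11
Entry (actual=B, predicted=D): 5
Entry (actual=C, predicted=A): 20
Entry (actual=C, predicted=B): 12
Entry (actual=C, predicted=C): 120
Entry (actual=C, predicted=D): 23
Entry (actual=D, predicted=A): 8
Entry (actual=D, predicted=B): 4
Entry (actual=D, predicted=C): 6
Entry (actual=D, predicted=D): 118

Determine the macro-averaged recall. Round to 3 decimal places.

0.702

Per-class recall (TP/(TP+FN)):
  A: TP=64, FN=32+37+36=105 → 64/169 = 0.3787
  B: TP=165, FN=7+11+5=23 → 165/188 = 0.8777
  C: TP=120, FN=20+12+23=55 → 120/175 = 0.6857
  D: TP=118, FN=8+4+6=18 → 118/136 = 0.8676
Macro-recall = mean = (0.3787 + 0.8777 + 0.6857 + 0.8676) / 4 = 0.702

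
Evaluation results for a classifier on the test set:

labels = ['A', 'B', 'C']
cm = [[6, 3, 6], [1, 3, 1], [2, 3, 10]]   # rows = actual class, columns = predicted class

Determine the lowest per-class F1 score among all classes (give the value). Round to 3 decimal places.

Per-class F1 score (2·TP/(2·TP+FP+FN)):
  A: TP=6, FP=1+2=3, FN=3+6=9 → 12/24 = 0.5000
  B: TP=3, FP=3+3=6, FN=1+1=2 → 6/14 = 0.4286
  C: TP=10, FP=6+1=7, FN=2+3=5 → 20/32 = 0.6250
Lowest is class 'B' with F1 score = 0.429.

0.429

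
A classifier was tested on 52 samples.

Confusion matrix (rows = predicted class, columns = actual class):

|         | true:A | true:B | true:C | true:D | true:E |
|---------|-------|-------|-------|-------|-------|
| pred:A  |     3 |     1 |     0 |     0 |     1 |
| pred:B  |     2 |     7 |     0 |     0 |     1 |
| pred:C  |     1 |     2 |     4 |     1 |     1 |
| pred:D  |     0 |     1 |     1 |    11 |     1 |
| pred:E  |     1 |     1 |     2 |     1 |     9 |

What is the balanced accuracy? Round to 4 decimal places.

Balanced accuracy = mean of per-class recall.
  A: recall = 3/7 = 0.42857
  B: recall = 7/12 = 0.58333
  C: recall = 4/7 = 0.57143
  D: recall = 11/13 = 0.84615
  E: recall = 9/13 = 0.69231
Mean = (0.42857 + 0.58333 + 0.57143 + 0.84615 + 0.69231) / 5 = 0.6244

0.6244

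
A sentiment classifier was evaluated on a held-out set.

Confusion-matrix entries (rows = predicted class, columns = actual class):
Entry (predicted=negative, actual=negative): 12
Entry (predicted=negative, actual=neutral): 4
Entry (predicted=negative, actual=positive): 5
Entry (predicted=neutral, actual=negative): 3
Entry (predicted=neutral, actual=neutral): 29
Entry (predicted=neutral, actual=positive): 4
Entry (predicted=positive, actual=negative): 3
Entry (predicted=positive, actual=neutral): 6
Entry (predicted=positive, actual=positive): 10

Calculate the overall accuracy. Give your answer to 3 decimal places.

Accuracy = trace / total = (12+29+10=51) / 76 = 51/76 = 0.671

0.671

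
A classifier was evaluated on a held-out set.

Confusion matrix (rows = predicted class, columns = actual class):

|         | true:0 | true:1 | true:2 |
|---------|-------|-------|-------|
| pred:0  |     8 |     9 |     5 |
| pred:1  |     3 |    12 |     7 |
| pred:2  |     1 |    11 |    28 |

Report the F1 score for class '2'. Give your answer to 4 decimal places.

0.7000

F1 score = 2·TP/(2·TP+FP+FN).
2: TP=28, FP=1+11=12, FN=5+7=12 → 56/80 = 0.70000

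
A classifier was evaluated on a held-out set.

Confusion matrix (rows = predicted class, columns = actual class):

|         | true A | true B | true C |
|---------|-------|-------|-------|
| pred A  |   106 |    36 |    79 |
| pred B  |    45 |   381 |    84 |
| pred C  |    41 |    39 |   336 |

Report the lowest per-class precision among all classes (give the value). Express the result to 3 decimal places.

Per-class precision (TP/(TP+FP)):
  A: TP=106, FP=36+79=115 → 106/221 = 0.4796
  B: TP=381, FP=45+84=129 → 381/510 = 0.7471
  C: TP=336, FP=41+39=80 → 336/416 = 0.8077
Lowest is class 'A' with precision = 0.480.

0.480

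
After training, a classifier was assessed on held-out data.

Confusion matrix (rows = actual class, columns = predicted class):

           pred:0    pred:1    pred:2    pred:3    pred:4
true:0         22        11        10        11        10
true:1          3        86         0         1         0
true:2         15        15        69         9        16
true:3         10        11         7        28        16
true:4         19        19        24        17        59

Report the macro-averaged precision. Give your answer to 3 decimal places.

0.512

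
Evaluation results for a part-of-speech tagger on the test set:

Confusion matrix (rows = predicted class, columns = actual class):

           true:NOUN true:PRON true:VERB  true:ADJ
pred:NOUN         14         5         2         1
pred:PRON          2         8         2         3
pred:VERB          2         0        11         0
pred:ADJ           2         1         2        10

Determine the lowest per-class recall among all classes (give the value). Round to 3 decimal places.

0.571

Per-class recall (TP/(TP+FN)):
  NOUN: TP=14, FN=2+2+2=6 → 14/20 = 0.7000
  PRON: TP=8, FN=5+0+1=6 → 8/14 = 0.5714
  VERB: TP=11, FN=2+2+2=6 → 11/17 = 0.6471
  ADJ: TP=10, FN=1+3+0=4 → 10/14 = 0.7143
Lowest is class 'PRON' with recall = 0.571.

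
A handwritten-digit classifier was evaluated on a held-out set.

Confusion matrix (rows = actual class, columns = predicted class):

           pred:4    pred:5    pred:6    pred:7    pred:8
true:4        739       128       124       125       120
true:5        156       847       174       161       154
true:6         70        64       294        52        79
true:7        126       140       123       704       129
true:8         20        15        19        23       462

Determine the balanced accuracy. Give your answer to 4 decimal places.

0.6250

Balanced accuracy = mean of per-class recall.
  4: recall = 739/1236 = 0.59790
  5: recall = 847/1492 = 0.56769
  6: recall = 294/559 = 0.52594
  7: recall = 704/1222 = 0.57610
  8: recall = 462/539 = 0.85714
Mean = (0.59790 + 0.56769 + 0.52594 + 0.57610 + 0.85714) / 5 = 0.6250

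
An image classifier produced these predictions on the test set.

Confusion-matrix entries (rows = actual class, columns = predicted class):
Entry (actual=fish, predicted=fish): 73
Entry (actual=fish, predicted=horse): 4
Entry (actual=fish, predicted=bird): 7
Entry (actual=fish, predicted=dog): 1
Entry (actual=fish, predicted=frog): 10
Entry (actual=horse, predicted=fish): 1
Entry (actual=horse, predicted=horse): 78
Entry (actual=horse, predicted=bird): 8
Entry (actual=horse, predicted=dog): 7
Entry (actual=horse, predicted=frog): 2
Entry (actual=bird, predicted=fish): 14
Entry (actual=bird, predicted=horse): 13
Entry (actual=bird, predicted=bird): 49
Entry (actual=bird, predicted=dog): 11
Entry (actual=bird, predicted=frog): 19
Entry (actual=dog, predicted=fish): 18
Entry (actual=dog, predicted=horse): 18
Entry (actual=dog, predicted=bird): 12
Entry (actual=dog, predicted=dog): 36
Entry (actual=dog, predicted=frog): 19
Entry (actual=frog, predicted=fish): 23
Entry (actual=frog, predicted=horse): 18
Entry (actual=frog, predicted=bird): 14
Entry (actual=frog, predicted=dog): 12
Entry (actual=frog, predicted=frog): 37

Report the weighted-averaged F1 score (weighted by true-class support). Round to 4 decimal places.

Per-class F1 score (2·TP/(2·TP+FP+FN)):
  fish: TP=73, FP=1+14+18+23=56, FN=4+7+1+10=22 → 146/224 = 0.65179
  horse: TP=78, FP=4+13+18+18=53, FN=1+8+7+2=18 → 156/227 = 0.68722
  bird: TP=49, FP=7+8+12+14=41, FN=14+13+11+19=57 → 98/196 = 0.50000
  dog: TP=36, FP=1+7+11+12=31, FN=18+18+12+19=67 → 72/170 = 0.42353
  frog: TP=37, FP=10+2+19+19=50, FN=23+18+14+12=67 → 74/191 = 0.38743
Weighted-F1 score = Σ (supportᵢ/N)·F1 scoreᵢ with N=504: (95/504)·0.65179 + (96/504)·0.68722 + (106/504)·0.50000 + (103/504)·0.42353 + (104/504)·0.38743 = 0.5254

0.5254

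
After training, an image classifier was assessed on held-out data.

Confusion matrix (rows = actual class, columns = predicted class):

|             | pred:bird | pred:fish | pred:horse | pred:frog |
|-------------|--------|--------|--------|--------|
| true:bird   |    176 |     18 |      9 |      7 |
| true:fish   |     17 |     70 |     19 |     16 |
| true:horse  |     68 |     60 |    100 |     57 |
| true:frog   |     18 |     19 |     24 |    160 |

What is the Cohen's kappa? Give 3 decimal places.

0.472

Observed agreement pₒ = trace/N = 506/838 = 0.6038
Expected agreement pₑ = Σ (rowᵢ·colᵢ)/N² = (210·279 + 122·167 + 285·152 + 221·240)/838² = 0.2497
κ = (pₒ − pₑ)/(1 − pₑ) = (0.6038 − 0.2497)/(1 − 0.2497) = 0.472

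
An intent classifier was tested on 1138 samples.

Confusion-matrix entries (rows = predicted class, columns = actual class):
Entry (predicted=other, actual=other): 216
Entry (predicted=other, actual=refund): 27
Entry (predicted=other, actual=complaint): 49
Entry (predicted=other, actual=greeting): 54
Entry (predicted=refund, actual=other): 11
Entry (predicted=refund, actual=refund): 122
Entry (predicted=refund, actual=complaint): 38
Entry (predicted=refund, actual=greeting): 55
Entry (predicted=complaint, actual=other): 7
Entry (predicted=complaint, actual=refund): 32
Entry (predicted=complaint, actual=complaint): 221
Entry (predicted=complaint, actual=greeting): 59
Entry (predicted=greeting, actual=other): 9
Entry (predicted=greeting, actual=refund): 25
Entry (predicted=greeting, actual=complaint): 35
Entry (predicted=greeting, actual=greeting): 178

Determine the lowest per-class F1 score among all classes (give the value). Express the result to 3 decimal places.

Per-class F1 score (2·TP/(2·TP+FP+FN)):
  other: TP=216, FP=27+49+54=130, FN=11+7+9=27 → 432/589 = 0.7334
  refund: TP=122, FP=11+38+55=104, FN=27+32+25=84 → 244/432 = 0.5648
  complaint: TP=221, FP=7+32+59=98, FN=49+38+35=122 → 442/662 = 0.6677
  greeting: TP=178, FP=9+25+35=69, FN=54+55+59=168 → 356/593 = 0.6003
Lowest is class 'refund' with F1 score = 0.565.

0.565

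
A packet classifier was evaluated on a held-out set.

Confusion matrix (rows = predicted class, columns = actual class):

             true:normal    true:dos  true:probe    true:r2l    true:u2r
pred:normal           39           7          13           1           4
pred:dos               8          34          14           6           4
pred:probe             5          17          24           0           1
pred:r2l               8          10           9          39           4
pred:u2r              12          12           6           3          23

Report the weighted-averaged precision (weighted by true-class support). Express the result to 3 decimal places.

Per-class precision (TP/(TP+FP)):
  normal: TP=39, FP=7+13+1+4=25 → 39/64 = 0.6094
  dos: TP=34, FP=8+14+6+4=32 → 34/66 = 0.5152
  probe: TP=24, FP=5+17+0+1=23 → 24/47 = 0.5106
  r2l: TP=39, FP=8+10+9+4=31 → 39/70 = 0.5571
  u2r: TP=23, FP=12+12+6+3=33 → 23/56 = 0.4107
Weighted-precision = Σ (supportᵢ/N)·precisionᵢ with N=303: (72/303)·0.6094 + (80/303)·0.5152 + (66/303)·0.5106 + (49/303)·0.5571 + (36/303)·0.4107 = 0.531

0.531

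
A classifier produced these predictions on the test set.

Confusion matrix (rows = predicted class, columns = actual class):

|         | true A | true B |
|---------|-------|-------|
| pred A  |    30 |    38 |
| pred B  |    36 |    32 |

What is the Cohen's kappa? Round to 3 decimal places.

-0.088

Observed agreement pₒ = trace/N = 62/136 = 0.4559
Expected agreement pₑ = Σ (rowᵢ·colᵢ)/N² = (66·68 + 70·68)/136² = 0.5000
κ = (pₒ − pₑ)/(1 − pₑ) = (0.4559 − 0.5000)/(1 − 0.5000) = -0.088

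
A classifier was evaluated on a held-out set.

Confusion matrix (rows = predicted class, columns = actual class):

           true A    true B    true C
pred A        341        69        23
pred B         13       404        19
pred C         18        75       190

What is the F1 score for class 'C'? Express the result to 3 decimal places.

0.738

F1 score = 2·TP/(2·TP+FP+FN).
C: TP=190, FP=18+75=93, FN=23+19=42 → 380/515 = 0.7379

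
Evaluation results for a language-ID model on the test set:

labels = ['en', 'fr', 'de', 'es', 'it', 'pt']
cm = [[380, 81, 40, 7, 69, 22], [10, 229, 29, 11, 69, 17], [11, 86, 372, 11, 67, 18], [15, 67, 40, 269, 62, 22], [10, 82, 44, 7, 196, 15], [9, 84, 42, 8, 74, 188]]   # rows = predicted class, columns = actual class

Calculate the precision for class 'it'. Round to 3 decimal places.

0.554

precision = TP/(TP+FP).
it: TP=196, FP=10+82+44+7+15=158 → 196/354 = 0.5537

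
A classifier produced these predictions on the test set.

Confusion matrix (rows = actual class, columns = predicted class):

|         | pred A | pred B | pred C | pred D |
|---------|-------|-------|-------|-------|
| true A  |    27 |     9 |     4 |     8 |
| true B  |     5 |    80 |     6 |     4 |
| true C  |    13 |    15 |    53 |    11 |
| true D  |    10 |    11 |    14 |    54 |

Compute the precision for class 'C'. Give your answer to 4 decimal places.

0.6883

Treat 'C' as positive and all other classes as negative.
precision = TP/(TP+FP).
C: TP=53, FP=4+6+14=24 → 53/77 = 0.68831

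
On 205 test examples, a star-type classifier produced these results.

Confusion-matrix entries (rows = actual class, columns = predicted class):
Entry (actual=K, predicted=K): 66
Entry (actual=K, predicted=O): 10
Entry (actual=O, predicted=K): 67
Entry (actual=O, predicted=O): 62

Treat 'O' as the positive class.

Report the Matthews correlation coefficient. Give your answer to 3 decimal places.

0.353

MCC = (TP·TN − FP·FN) / √((TP+FP)(TP+FN)(TN+FP)(TN+FN))
Numerator = 62·66 − 10·67 = 3422
Denominator = √(72·129·76·133) = √93883104 = 9689.3294
MCC = 3422 / 9689.3294 = 0.353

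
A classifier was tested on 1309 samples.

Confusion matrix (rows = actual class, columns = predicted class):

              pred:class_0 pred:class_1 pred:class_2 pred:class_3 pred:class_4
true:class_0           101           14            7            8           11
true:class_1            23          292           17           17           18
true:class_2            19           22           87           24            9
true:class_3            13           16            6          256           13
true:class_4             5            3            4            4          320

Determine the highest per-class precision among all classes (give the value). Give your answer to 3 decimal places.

Per-class precision (TP/(TP+FP)):
  class_0: TP=101, FP=23+19+13+5=60 → 101/161 = 0.6273
  class_1: TP=292, FP=14+22+16+3=55 → 292/347 = 0.8415
  class_2: TP=87, FP=7+17+6+4=34 → 87/121 = 0.7190
  class_3: TP=256, FP=8+17+24+4=53 → 256/309 = 0.8285
  class_4: TP=320, FP=11+18+9+13=51 → 320/371 = 0.8625
Highest is class 'class_4' with precision = 0.863.

0.863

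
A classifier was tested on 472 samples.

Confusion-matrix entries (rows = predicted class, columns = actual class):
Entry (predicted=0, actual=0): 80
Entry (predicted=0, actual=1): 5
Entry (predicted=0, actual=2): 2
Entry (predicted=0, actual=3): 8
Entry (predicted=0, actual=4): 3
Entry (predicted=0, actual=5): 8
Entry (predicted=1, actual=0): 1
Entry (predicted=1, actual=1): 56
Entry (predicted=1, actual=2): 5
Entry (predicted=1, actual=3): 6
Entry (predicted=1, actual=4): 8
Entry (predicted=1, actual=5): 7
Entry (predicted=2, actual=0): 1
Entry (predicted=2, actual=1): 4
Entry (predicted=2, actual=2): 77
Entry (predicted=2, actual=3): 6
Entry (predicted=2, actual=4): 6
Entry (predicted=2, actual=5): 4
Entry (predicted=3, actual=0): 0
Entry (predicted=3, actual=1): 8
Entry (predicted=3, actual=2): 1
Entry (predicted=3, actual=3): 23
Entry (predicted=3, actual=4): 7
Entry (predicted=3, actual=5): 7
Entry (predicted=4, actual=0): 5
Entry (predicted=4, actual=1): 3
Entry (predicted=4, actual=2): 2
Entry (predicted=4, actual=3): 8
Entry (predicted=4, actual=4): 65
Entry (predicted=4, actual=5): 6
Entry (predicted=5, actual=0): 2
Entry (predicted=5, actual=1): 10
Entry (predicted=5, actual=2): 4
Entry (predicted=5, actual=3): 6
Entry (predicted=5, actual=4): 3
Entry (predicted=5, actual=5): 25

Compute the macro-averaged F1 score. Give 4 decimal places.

0.6550

Per-class F1 score (2·TP/(2·TP+FP+FN)):
  0: TP=80, FP=5+2+8+3+8=26, FN=1+1+0+5+2=9 → 160/195 = 0.82051
  1: TP=56, FP=1+5+6+8+7=27, FN=5+4+8+3+10=30 → 112/169 = 0.66272
  2: TP=77, FP=1+4+6+6+4=21, FN=2+5+1+2+4=14 → 154/189 = 0.81481
  3: TP=23, FP=0+8+1+7+7=23, FN=8+6+6+8+6=34 → 46/103 = 0.44660
  4: TP=65, FP=5+3+2+8+6=24, FN=3+8+6+7+3=27 → 130/181 = 0.71823
  5: TP=25, FP=2+10+4+6+3=25, FN=8+7+4+7+6=32 → 50/107 = 0.46729
Macro-F1 score = mean = (0.82051 + 0.66272 + 0.81481 + 0.44660 + 0.71823 + 0.46729) / 6 = 0.6550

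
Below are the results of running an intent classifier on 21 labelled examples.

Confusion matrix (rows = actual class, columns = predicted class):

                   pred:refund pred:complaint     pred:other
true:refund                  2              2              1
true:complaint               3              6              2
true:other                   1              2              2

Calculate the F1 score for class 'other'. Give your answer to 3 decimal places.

0.400

Treat 'other' as positive and all other classes as negative.
F1 score = 2·TP/(2·TP+FP+FN).
other: TP=2, FP=1+2=3, FN=1+2=3 → 4/10 = 0.4000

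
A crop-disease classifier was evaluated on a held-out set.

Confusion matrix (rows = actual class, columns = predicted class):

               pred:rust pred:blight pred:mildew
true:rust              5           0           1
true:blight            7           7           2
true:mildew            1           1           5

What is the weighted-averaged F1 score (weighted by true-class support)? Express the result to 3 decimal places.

Per-class F1 score (2·TP/(2·TP+FP+FN)):
  rust: TP=5, FP=7+1=8, FN=0+1=1 → 10/19 = 0.5263
  blight: TP=7, FP=0+1=1, FN=7+2=9 → 14/24 = 0.5833
  mildew: TP=5, FP=1+2=3, FN=1+1=2 → 10/15 = 0.6667
Weighted-F1 score = Σ (supportᵢ/N)·F1 scoreᵢ with N=29: (6/29)·0.5263 + (16/29)·0.5833 + (7/29)·0.6667 = 0.592

0.592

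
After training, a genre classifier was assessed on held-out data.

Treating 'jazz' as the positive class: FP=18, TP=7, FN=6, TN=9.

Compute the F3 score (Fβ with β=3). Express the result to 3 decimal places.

Fβ = (1+β²)·TP / ((1+β²)·TP + β²·FN + FP), with β²=9
= 10·7 / (10·7 + 9·6 + 18) = 0.493

0.493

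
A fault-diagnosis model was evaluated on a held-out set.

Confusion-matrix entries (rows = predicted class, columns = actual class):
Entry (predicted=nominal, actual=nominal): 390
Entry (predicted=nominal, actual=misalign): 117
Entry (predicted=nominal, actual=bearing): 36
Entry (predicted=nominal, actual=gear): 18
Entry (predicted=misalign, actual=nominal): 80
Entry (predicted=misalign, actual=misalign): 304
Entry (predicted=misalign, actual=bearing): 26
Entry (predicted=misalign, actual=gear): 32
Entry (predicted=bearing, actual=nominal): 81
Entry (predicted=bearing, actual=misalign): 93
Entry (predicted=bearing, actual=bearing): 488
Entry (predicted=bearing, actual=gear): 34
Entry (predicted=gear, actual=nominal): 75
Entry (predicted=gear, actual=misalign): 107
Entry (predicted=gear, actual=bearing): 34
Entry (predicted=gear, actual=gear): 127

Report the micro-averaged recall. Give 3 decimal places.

0.641

Micro-averaging pools counts across classes: ΣTP=1309, ΣFP=733, ΣFN=733.
Micro-recall = TP/(TP+FN) on pooled counts = 0.641 (equals overall accuracy in single-label multiclass).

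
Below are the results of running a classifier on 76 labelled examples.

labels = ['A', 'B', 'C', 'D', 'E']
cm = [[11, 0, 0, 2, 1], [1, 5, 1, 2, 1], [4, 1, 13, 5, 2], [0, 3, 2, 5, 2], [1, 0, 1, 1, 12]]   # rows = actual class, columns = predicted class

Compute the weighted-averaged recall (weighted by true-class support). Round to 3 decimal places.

0.605

Per-class recall (TP/(TP+FN)):
  A: TP=11, FN=0+0+2+1=3 → 11/14 = 0.7857
  B: TP=5, FN=1+1+2+1=5 → 5/10 = 0.5000
  C: TP=13, FN=4+1+5+2=12 → 13/25 = 0.5200
  D: TP=5, FN=0+3+2+2=7 → 5/12 = 0.4167
  E: TP=12, FN=1+0+1+1=3 → 12/15 = 0.8000
Weighted-recall = Σ (supportᵢ/N)·recallᵢ with N=76: (14/76)·0.7857 + (10/76)·0.5000 + (25/76)·0.5200 + (12/76)·0.4167 + (15/76)·0.8000 = 0.605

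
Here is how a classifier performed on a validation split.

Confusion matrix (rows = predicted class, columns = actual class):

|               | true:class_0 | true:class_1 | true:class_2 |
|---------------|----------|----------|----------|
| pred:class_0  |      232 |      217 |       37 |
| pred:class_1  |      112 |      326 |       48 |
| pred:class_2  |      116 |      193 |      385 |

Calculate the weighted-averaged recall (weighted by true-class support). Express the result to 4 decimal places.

0.5660

Per-class recall (TP/(TP+FN)):
  class_0: TP=232, FN=112+116=228 → 232/460 = 0.50435
  class_1: TP=326, FN=217+193=410 → 326/736 = 0.44293
  class_2: TP=385, FN=37+48=85 → 385/470 = 0.81915
Weighted-recall = Σ (supportᵢ/N)·recallᵢ with N=1666: (460/1666)·0.50435 + (736/1666)·0.44293 + (470/1666)·0.81915 = 0.5660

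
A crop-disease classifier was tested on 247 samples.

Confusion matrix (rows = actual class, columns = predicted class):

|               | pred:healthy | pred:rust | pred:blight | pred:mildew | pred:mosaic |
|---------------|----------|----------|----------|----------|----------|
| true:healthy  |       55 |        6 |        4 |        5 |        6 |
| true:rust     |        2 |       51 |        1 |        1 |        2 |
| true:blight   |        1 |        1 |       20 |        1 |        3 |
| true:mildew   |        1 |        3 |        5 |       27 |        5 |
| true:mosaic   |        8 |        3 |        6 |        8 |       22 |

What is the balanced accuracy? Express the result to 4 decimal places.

Balanced accuracy = mean of per-class recall.
  healthy: recall = 55/76 = 0.72368
  rust: recall = 51/57 = 0.89474
  blight: recall = 20/26 = 0.76923
  mildew: recall = 27/41 = 0.65854
  mosaic: recall = 22/47 = 0.46809
Mean = (0.72368 + 0.89474 + 0.76923 + 0.65854 + 0.46809) / 5 = 0.7029

0.7029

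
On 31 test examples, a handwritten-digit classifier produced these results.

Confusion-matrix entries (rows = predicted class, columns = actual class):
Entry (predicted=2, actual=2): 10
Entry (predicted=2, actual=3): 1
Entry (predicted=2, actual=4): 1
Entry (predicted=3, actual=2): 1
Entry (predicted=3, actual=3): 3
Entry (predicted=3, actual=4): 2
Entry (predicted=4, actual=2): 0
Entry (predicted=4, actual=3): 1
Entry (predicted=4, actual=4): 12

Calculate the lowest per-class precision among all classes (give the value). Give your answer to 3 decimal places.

Per-class precision (TP/(TP+FP)):
  2: TP=10, FP=1+1=2 → 10/12 = 0.8333
  3: TP=3, FP=1+2=3 → 3/6 = 0.5000
  4: TP=12, FP=0+1=1 → 12/13 = 0.9231
Lowest is class '3' with precision = 0.500.

0.500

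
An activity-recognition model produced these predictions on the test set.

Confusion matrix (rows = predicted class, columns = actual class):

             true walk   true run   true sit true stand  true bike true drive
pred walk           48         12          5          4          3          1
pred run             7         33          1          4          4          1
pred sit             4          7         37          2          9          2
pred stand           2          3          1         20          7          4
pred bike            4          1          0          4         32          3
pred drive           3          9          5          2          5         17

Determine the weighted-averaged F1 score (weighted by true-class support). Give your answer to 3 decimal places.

Per-class F1 score (2·TP/(2·TP+FP+FN)):
  walk: TP=48, FP=12+5+4+3+1=25, FN=7+4+2+4+3=20 → 96/141 = 0.6809
  run: TP=33, FP=7+1+4+4+1=17, FN=12+7+3+1+9=32 → 66/115 = 0.5739
  sit: TP=37, FP=4+7+2+9+2=24, FN=5+1+1+0+5=12 → 74/110 = 0.6727
  stand: TP=20, FP=2+3+1+7+4=17, FN=4+4+2+4+2=16 → 40/73 = 0.5479
  bike: TP=32, FP=4+1+0+4+3=12, FN=3+4+9+7+5=28 → 64/104 = 0.6154
  drive: TP=17, FP=3+9+5+2+5=24, FN=1+1+2+4+3=11 → 34/69 = 0.4928
Weighted-F1 score = Σ (supportᵢ/N)·F1 scoreᵢ with N=306: (68/306)·0.6809 + (65/306)·0.5739 + (49/306)·0.6727 + (36/306)·0.5479 + (60/306)·0.6154 + (28/306)·0.4928 = 0.611

0.611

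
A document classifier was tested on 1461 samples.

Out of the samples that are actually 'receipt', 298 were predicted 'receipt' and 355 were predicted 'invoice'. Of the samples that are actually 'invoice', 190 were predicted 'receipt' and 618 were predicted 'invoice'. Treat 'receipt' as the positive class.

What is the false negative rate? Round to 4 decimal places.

0.5436

FNR = FN/(FN+TP) = 355/(355+298) = 0.5436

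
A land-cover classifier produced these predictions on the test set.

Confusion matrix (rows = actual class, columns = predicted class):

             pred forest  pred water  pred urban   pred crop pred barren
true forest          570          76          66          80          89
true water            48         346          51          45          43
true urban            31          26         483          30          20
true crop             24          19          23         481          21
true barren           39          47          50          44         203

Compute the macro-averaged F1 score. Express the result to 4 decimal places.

Per-class F1 score (2·TP/(2·TP+FP+FN)):
  forest: TP=570, FP=48+31+24+39=142, FN=76+66+80+89=311 → 1140/1593 = 0.71563
  water: TP=346, FP=76+26+19+47=168, FN=48+51+45+43=187 → 692/1047 = 0.66094
  urban: TP=483, FP=66+51+23+50=190, FN=31+26+30+20=107 → 966/1263 = 0.76485
  crop: TP=481, FP=80+45+30+44=199, FN=24+19+23+21=87 → 962/1248 = 0.77083
  barren: TP=203, FP=89+43+20+21=173, FN=39+47+50+44=180 → 406/759 = 0.53491
Macro-F1 score = mean = (0.71563 + 0.66094 + 0.76485 + 0.77083 + 0.53491) / 5 = 0.6894

0.6894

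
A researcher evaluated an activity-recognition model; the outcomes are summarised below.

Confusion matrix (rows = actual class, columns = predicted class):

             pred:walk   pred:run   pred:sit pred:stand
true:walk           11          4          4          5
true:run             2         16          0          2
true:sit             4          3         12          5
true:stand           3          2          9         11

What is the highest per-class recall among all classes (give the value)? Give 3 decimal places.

Per-class recall (TP/(TP+FN)):
  walk: TP=11, FN=4+4+5=13 → 11/24 = 0.4583
  run: TP=16, FN=2+0+2=4 → 16/20 = 0.8000
  sit: TP=12, FN=4+3+5=12 → 12/24 = 0.5000
  stand: TP=11, FN=3+2+9=14 → 11/25 = 0.4400
Highest is class 'run' with recall = 0.800.

0.800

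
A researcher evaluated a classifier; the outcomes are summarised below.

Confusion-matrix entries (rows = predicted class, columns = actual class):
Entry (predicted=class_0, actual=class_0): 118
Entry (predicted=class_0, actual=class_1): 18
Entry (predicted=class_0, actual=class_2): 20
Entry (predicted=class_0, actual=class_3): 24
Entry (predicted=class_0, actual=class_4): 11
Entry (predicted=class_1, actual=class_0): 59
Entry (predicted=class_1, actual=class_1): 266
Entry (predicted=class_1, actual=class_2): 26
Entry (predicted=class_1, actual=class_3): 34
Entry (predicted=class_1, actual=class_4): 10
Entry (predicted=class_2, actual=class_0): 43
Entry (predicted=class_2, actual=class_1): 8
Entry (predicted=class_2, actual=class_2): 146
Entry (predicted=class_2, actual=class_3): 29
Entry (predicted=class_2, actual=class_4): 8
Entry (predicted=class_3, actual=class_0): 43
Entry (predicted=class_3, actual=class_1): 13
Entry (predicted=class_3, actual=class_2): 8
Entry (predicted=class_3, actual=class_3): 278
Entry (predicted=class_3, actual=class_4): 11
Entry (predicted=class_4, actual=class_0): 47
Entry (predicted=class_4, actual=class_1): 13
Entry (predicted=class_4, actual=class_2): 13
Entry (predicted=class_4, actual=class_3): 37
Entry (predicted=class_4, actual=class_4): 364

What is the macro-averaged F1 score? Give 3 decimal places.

0.687

Per-class F1 score (2·TP/(2·TP+FP+FN)):
  class_0: TP=118, FP=18+20+24+11=73, FN=59+43+43+47=192 → 236/501 = 0.4711
  class_1: TP=266, FP=59+26+34+10=129, FN=18+8+13+13=52 → 532/713 = 0.7461
  class_2: TP=146, FP=43+8+29+8=88, FN=20+26+8+13=67 → 292/447 = 0.6532
  class_3: TP=278, FP=43+13+8+11=75, FN=24+34+29+37=124 → 556/755 = 0.7364
  class_4: TP=364, FP=47+13+13+37=110, FN=11+10+8+11=40 → 728/878 = 0.8292
Macro-F1 score = mean = (0.4711 + 0.7461 + 0.6532 + 0.7364 + 0.8292) / 5 = 0.687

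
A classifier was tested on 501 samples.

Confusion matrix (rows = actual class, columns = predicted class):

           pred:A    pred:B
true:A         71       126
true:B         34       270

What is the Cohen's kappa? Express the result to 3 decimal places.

0.271

Observed agreement pₒ = trace/N = 341/501 = 0.6806
Expected agreement pₑ = Σ (rowᵢ·colᵢ)/N² = (197·105 + 304·396)/501² = 0.5620
κ = (pₒ − pₑ)/(1 − pₑ) = (0.6806 − 0.5620)/(1 − 0.5620) = 0.271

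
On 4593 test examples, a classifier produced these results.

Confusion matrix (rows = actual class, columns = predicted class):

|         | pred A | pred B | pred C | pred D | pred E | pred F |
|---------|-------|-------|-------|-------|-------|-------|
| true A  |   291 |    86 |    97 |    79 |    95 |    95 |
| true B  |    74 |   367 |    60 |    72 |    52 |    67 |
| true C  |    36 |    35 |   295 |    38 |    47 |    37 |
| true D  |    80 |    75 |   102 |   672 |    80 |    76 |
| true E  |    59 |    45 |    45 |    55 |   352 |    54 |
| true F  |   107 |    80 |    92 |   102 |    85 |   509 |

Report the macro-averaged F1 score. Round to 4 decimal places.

Per-class F1 score (2·TP/(2·TP+FP+FN)):
  A: TP=291, FP=74+36+80+59+107=356, FN=86+97+79+95+95=452 → 582/1390 = 0.41871
  B: TP=367, FP=86+35+75+45+80=321, FN=74+60+72+52+67=325 → 734/1380 = 0.53188
  C: TP=295, FP=97+60+102+45+92=396, FN=36+35+38+47+37=193 → 590/1179 = 0.50042
  D: TP=672, FP=79+72+38+55+102=346, FN=80+75+102+80+76=413 → 1344/2103 = 0.63909
  E: TP=352, FP=95+52+47+80+85=359, FN=59+45+45+55+54=258 → 704/1321 = 0.53293
  F: TP=509, FP=95+67+37+76+54=329, FN=107+80+92+102+85=466 → 1018/1813 = 0.56150
Macro-F1 score = mean = (0.41871 + 0.53188 + 0.50042 + 0.63909 + 0.53293 + 0.56150) / 6 = 0.5308

0.5308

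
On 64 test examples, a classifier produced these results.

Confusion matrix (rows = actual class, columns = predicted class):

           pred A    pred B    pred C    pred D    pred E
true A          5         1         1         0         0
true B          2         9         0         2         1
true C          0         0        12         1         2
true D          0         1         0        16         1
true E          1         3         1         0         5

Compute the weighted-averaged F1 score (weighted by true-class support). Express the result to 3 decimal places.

Per-class F1 score (2·TP/(2·TP+FP+FN)):
  A: TP=5, FP=2+0+0+1=3, FN=1+1+0+0=2 → 10/15 = 0.6667
  B: TP=9, FP=1+0+1+3=5, FN=2+0+2+1=5 → 18/28 = 0.6429
  C: TP=12, FP=1+0+0+1=2, FN=0+0+1+2=3 → 24/29 = 0.8276
  D: TP=16, FP=0+2+1+0=3, FN=0+1+0+1=2 → 32/37 = 0.8649
  E: TP=5, FP=0+1+2+1=4, FN=1+3+1+0=5 → 10/19 = 0.5263
Weighted-F1 score = Σ (supportᵢ/N)·F1 scoreᵢ with N=64: (7/64)·0.6667 + (14/64)·0.6429 + (15/64)·0.8276 + (18/64)·0.8649 + (10/64)·0.5263 = 0.733

0.733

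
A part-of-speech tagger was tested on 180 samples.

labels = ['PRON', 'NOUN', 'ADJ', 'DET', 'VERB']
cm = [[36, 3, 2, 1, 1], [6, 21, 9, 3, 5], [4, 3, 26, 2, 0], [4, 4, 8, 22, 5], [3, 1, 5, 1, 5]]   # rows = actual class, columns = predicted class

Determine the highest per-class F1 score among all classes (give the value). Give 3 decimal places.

Per-class F1 score (2·TP/(2·TP+FP+FN)):
  PRON: TP=36, FP=6+4+4+3=17, FN=3+2+1+1=7 → 72/96 = 0.7500
  NOUN: TP=21, FP=3+3+4+1=11, FN=6+9+3+5=23 → 42/76 = 0.5526
  ADJ: TP=26, FP=2+9+8+5=24, FN=4+3+2+0=9 → 52/85 = 0.6118
  DET: TP=22, FP=1+3+2+1=7, FN=4+4+8+5=21 → 44/72 = 0.6111
  VERB: TP=5, FP=1+5+0+5=11, FN=3+1+5+1=10 → 10/31 = 0.3226
Highest is class 'PRON' with F1 score = 0.750.

0.750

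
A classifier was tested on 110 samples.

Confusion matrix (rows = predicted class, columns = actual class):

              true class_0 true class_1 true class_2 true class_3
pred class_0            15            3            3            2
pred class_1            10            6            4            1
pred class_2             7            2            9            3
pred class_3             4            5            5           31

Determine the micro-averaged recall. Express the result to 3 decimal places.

0.555

Micro-averaging pools counts across classes: ΣTP=61, ΣFP=49, ΣFN=49.
Micro-recall = TP/(TP+FN) on pooled counts = 0.555 (equals overall accuracy in single-label multiclass).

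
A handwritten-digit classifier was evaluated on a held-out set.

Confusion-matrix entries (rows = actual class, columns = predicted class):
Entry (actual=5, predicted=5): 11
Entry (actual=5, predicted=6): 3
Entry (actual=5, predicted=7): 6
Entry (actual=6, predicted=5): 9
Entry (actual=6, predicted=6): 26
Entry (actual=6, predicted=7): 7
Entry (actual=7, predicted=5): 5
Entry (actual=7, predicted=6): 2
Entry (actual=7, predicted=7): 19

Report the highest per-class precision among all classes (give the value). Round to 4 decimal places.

0.8387

Per-class precision (TP/(TP+FP)):
  5: TP=11, FP=9+5=14 → 11/25 = 0.44000
  6: TP=26, FP=3+2=5 → 26/31 = 0.83871
  7: TP=19, FP=6+7=13 → 19/32 = 0.59375
Highest is class '6' with precision = 0.8387.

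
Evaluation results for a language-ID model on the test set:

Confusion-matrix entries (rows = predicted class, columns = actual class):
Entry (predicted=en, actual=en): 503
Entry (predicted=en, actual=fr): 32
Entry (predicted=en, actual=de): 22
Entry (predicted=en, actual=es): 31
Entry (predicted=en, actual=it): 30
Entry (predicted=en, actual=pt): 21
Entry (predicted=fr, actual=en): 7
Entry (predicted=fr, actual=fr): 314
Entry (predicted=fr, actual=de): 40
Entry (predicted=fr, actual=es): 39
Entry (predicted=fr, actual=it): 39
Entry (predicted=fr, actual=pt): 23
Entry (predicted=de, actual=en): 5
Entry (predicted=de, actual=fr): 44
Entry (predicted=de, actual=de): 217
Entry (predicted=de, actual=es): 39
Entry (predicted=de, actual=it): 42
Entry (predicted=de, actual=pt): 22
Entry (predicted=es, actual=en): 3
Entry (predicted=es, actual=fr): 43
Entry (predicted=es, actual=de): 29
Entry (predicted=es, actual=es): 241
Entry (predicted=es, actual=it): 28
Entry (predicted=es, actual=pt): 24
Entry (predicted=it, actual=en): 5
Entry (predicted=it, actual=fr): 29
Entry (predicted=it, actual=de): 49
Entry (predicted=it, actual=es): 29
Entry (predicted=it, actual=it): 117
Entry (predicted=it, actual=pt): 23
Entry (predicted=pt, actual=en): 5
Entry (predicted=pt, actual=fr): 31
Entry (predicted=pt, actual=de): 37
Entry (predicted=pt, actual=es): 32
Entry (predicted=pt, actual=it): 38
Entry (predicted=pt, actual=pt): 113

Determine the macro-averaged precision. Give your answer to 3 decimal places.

0.603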